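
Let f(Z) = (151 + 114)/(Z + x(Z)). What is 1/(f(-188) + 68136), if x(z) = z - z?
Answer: 188/12809303 ≈ 1.4677e-5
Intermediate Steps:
x(z) = 0
f(Z) = 265/Z (f(Z) = (151 + 114)/(Z + 0) = 265/Z)
1/(f(-188) + 68136) = 1/(265/(-188) + 68136) = 1/(265*(-1/188) + 68136) = 1/(-265/188 + 68136) = 1/(12809303/188) = 188/12809303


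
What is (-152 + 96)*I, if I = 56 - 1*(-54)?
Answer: -6160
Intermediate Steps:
I = 110 (I = 56 + 54 = 110)
(-152 + 96)*I = (-152 + 96)*110 = -56*110 = -6160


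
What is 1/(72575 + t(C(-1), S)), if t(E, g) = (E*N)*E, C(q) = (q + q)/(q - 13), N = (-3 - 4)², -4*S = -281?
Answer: 1/72576 ≈ 1.3779e-5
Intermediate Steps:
S = 281/4 (S = -¼*(-281) = 281/4 ≈ 70.250)
N = 49 (N = (-7)² = 49)
C(q) = 2*q/(-13 + q) (C(q) = (2*q)/(-13 + q) = 2*q/(-13 + q))
t(E, g) = 49*E² (t(E, g) = (E*49)*E = (49*E)*E = 49*E²)
1/(72575 + t(C(-1), S)) = 1/(72575 + 49*(2*(-1)/(-13 - 1))²) = 1/(72575 + 49*(2*(-1)/(-14))²) = 1/(72575 + 49*(2*(-1)*(-1/14))²) = 1/(72575 + 49*(⅐)²) = 1/(72575 + 49*(1/49)) = 1/(72575 + 1) = 1/72576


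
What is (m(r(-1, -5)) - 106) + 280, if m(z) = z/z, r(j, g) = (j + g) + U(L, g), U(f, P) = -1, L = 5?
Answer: 175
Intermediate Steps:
r(j, g) = -1 + g + j (r(j, g) = (j + g) - 1 = (g + j) - 1 = -1 + g + j)
m(z) = 1
(m(r(-1, -5)) - 106) + 280 = (1 - 106) + 280 = -105 + 280 = 175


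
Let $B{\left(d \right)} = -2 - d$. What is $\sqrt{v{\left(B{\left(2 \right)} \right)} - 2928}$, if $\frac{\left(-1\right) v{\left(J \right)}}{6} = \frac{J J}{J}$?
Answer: $22 i \sqrt{6} \approx 53.889 i$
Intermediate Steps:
$v{\left(J \right)} = - 6 J$ ($v{\left(J \right)} = - 6 \frac{J J}{J} = - 6 \frac{J^{2}}{J} = - 6 J$)
$\sqrt{v{\left(B{\left(2 \right)} \right)} - 2928} = \sqrt{- 6 \left(-2 - 2\right) - 2928} = \sqrt{\left(-6\right) \left(-4\right) - 2928} = \sqrt{24 - 2928} = \sqrt{-2904} = 22 i \sqrt{6}$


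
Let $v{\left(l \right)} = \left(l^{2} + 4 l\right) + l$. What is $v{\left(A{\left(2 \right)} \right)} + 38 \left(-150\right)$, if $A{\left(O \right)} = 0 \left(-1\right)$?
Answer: $-5700$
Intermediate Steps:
$A{\left(O \right)} = 0$
$v{\left(l \right)} = l^{2} + 5 l$
$v{\left(A{\left(2 \right)} \right)} + 38 \left(-150\right) = 0 \left(5 + 0\right) + 38 \left(-150\right) = 0 \cdot 5 - 5700 = 0 - 5700 = -5700$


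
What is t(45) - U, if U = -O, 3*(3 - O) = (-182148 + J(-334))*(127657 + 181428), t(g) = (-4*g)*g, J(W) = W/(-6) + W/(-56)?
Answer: 675361693033/36 ≈ 1.8760e+10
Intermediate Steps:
J(W) = -31*W/168 (J(W) = W*(-1/6) + W*(-1/56) = -W/6 - W/56 = -31*W/168)
t(g) = -4*g**2
O = 675361984633/36 (O = 3 - (-182148 - 31/168*(-334))*(127657 + 181428)/3 = 3 - (-182148 + 5177/84)*309085/3 = 3 - (-15295255)*309085/252 = 3 - 1/3*(-675361984525/12) = 3 + 675361984525/36 = 675361984633/36 ≈ 1.8760e+10)
U = -675361984633/36 (U = -1*675361984633/36 = -675361984633/36 ≈ -1.8760e+10)
t(45) - U = -4*45**2 - 1*(-675361984633/36) = -4*2025 + 675361984633/36 = -8100 + 675361984633/36 = 675361693033/36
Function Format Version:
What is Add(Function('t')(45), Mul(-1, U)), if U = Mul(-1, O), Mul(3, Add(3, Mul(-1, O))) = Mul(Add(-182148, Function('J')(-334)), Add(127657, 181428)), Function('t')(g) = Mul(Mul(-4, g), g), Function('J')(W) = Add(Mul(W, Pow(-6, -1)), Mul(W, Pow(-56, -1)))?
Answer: Rational(675361693033, 36) ≈ 1.8760e+10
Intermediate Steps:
Function('J')(W) = Mul(Rational(-31, 168), W) (Function('J')(W) = Add(Mul(W, Rational(-1, 6)), Mul(W, Rational(-1, 56))) = Add(Mul(Rational(-1, 6), W), Mul(Rational(-1, 56), W)) = Mul(Rational(-31, 168), W))
Function('t')(g) = Mul(-4, Pow(g, 2))
O = Rational(675361984633, 36) (O = Add(3, Mul(Rational(-1, 3), Mul(Add(-182148, Mul(Rational(-31, 168), -334)), Add(127657, 181428)))) = Add(3, Mul(Rational(-1, 3), Mul(Add(-182148, Rational(5177, 84)), 309085))) = Add(3, Mul(Rational(-1, 3), Mul(Rational(-15295255, 84), 309085))) = Add(3, Mul(Rational(-1, 3), Rational(-675361984525, 12))) = Add(3, Rational(675361984525, 36)) = Rational(675361984633, 36) ≈ 1.8760e+10)
U = Rational(-675361984633, 36) (U = Mul(-1, Rational(675361984633, 36)) = Rational(-675361984633, 36) ≈ -1.8760e+10)
Add(Function('t')(45), Mul(-1, U)) = Add(Mul(-4, Pow(45, 2)), Mul(-1, Rational(-675361984633, 36))) = Add(Mul(-4, 2025), Rational(675361984633, 36)) = Add(-8100, Rational(675361984633, 36)) = Rational(675361693033, 36)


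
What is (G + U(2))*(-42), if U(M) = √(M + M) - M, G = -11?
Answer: 462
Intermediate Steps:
U(M) = -M + √2*√M (U(M) = √(2*M) - M = √2*√M - M = -M + √2*√M)
(G + U(2))*(-42) = (-11 + (-1*2 + √2*√2))*(-42) = (-11 + (-2 + 2))*(-42) = (-11 + 0)*(-42) = -11*(-42) = 462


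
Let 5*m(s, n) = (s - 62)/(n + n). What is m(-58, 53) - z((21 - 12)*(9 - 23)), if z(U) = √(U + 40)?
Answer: -12/53 - I*√86 ≈ -0.22642 - 9.2736*I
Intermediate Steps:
m(s, n) = (-62 + s)/(10*n) (m(s, n) = ((s - 62)/(n + n))/5 = ((-62 + s)/((2*n)))/5 = ((-62 + s)*(1/(2*n)))/5 = ((-62 + s)/(2*n))/5 = (-62 + s)/(10*n))
z(U) = √(40 + U)
m(-58, 53) - z((21 - 12)*(9 - 23)) = (⅒)*(-62 - 58)/53 - √(40 + (21 - 12)*(9 - 23)) = (⅒)*(1/53)*(-120) - √(40 + 9*(-14)) = -12/53 - √(40 - 126) = -12/53 - √(-86) = -12/53 - I*√86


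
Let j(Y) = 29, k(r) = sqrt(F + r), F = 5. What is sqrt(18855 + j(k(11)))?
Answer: 2*sqrt(4721) ≈ 137.42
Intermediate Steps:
k(r) = sqrt(5 + r)
sqrt(18855 + j(k(11))) = sqrt(18855 + 29) = sqrt(18884) = 2*sqrt(4721)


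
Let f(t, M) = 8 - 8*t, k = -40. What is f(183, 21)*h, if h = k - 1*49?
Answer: 129584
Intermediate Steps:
h = -89 (h = -40 - 1*49 = -40 - 49 = -89)
f(183, 21)*h = (8 - 8*183)*(-89) = (8 - 1464)*(-89) = -1456*(-89) = 129584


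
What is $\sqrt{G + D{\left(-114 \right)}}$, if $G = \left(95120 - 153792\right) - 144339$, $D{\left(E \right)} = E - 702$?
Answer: $i \sqrt{203827} \approx 451.47 i$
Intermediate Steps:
$D{\left(E \right)} = -702 + E$
$G = -203011$ ($G = -58672 - 144339 = -203011$)
$\sqrt{G + D{\left(-114 \right)}} = \sqrt{-203011 - 816} = \sqrt{-203827} = i \sqrt{203827}$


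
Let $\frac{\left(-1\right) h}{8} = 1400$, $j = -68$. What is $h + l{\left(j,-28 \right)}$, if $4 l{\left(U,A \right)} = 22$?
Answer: $- \frac{22389}{2} \approx -11195.0$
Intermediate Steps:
$h = -11200$ ($h = \left(-8\right) 1400 = -11200$)
$l{\left(U,A \right)} = \frac{11}{2}$ ($l{\left(U,A \right)} = \frac{1}{4} \cdot 22 = \frac{11}{2}$)
$h + l{\left(j,-28 \right)} = -11200 + \frac{11}{2} = - \frac{22389}{2}$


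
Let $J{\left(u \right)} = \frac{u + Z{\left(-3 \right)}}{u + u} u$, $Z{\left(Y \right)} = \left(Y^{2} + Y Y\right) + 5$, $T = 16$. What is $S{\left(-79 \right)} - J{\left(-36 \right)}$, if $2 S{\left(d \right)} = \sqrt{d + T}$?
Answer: $\frac{13}{2} + \frac{3 i \sqrt{7}}{2} \approx 6.5 + 3.9686 i$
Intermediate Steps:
$Z{\left(Y \right)} = 5 + 2 Y^{2}$ ($Z{\left(Y \right)} = \left(Y^{2} + Y^{2}\right) + 5 = 2 Y^{2} + 5 = 5 + 2 Y^{2}$)
$S{\left(d \right)} = \frac{\sqrt{16 + d}}{2}$ ($S{\left(d \right)} = \frac{\sqrt{d + 16}}{2} = \frac{\sqrt{16 + d}}{2}$)
$J{\left(u \right)} = \frac{23}{2} + \frac{u}{2}$ ($J{\left(u \right)} = \frac{u + \left(5 + 2 \left(-3\right)^{2}\right)}{u + u} u = \frac{u + \left(5 + 2 \cdot 9\right)}{2 u} u = \left(u + \left(5 + 18\right)\right) \frac{1}{2 u} u = \left(u + 23\right) \frac{1}{2 u} u = \left(23 + u\right) \frac{1}{2 u} u = \frac{23 + u}{2 u} u = \frac{23}{2} + \frac{u}{2}$)
$S{\left(-79 \right)} - J{\left(-36 \right)} = \frac{\sqrt{16 - 79}}{2} - \left(\frac{23}{2} + \frac{1}{2} \left(-36\right)\right) = \frac{\sqrt{-63}}{2} - \left(\frac{23}{2} - 18\right) = \frac{3 i \sqrt{7}}{2} - - \frac{13}{2} = \frac{3 i \sqrt{7}}{2} + \frac{13}{2} = \frac{13}{2} + \frac{3 i \sqrt{7}}{2}$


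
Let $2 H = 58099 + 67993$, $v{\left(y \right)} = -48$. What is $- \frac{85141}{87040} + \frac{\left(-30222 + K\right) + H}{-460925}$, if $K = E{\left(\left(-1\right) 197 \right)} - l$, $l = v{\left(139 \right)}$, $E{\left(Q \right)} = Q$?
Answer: $- \frac{1683505897}{1604756480} \approx -1.0491$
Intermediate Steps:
$l = -48$
$H = 63046$ ($H = \frac{58099 + 67993}{2} = \frac{1}{2} \cdot 126092 = 63046$)
$K = -149$ ($K = \left(-1\right) 197 - -48 = -197 + 48 = -149$)
$- \frac{85141}{87040} + \frac{\left(-30222 + K\right) + H}{-460925} = - \frac{85141}{87040} + \frac{\left(-30222 - 149\right) + 63046}{-460925} = \left(-85141\right) \frac{1}{87040} + \left(-30371 + 63046\right) \left(- \frac{1}{460925}\right) = - \frac{85141}{87040} + 32675 \left(- \frac{1}{460925}\right) = - \frac{85141}{87040} - \frac{1307}{18437} = - \frac{1683505897}{1604756480}$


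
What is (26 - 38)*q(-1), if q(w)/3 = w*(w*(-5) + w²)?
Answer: 216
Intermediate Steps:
q(w) = 3*w*(w² - 5*w) (q(w) = 3*(w*(w*(-5) + w²)) = 3*(w*(-5*w + w²)) = 3*(w*(w² - 5*w)) = 3*w*(w² - 5*w))
(26 - 38)*q(-1) = (26 - 38)*(3*(-1)²*(-5 - 1)) = -36*(-6) = -12*(-18) = 216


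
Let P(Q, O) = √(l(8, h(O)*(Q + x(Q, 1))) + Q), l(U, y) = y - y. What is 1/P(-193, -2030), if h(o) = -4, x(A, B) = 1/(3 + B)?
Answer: -I*√193/193 ≈ -0.071982*I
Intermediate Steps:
l(U, y) = 0
P(Q, O) = √Q (P(Q, O) = √(0 + Q) = √Q)
1/P(-193, -2030) = 1/(√(-193)) = 1/(I*√193) = -I*√193/193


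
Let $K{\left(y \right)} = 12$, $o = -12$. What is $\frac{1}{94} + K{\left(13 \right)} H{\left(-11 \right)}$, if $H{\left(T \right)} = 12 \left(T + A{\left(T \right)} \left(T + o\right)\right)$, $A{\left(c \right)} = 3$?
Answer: $- \frac{1082879}{94} \approx -11520.0$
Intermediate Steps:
$H{\left(T \right)} = -432 + 48 T$ ($H{\left(T \right)} = 12 \left(T + 3 \left(T - 12\right)\right) = 12 \left(T + 3 \left(-12 + T\right)\right) = 12 \left(T + \left(-36 + 3 T\right)\right) = 12 \left(-36 + 4 T\right) = -432 + 48 T$)
$\frac{1}{94} + K{\left(13 \right)} H{\left(-11 \right)} = \frac{1}{94} + 12 \left(-432 + 48 \left(-11\right)\right) = \frac{1}{94} + 12 \left(-432 - 528\right) = \frac{1}{94} + 12 \left(-960\right) = \frac{1}{94} - 11520 = - \frac{1082879}{94}$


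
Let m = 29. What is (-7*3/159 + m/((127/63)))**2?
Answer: 9204867364/45306361 ≈ 203.17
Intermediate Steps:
(-7*3/159 + m/((127/63)))**2 = (-7*3/159 + 29/((127/63)))**2 = (-21*1/159 + 29/((127*(1/63))))**2 = (-7/53 + 29/(127/63))**2 = (-7/53 + 29*(63/127))**2 = (-7/53 + 1827/127)**2 = (95942/6731)**2 = 9204867364/45306361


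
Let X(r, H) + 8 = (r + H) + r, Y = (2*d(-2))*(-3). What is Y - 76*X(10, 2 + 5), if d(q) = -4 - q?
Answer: -1432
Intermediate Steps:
Y = 12 (Y = (2*(-4 - 1*(-2)))*(-3) = (2*(-4 + 2))*(-3) = (2*(-2))*(-3) = -4*(-3) = 12)
X(r, H) = -8 + H + 2*r (X(r, H) = -8 + ((r + H) + r) = -8 + ((H + r) + r) = -8 + (H + 2*r) = -8 + H + 2*r)
Y - 76*X(10, 2 + 5) = 12 - 76*(-8 + (2 + 5) + 2*10) = 12 - 76*(-8 + 7 + 20) = 12 - 76*19 = 12 - 1444 = -1432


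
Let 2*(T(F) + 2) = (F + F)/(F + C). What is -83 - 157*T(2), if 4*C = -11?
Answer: 1949/3 ≈ 649.67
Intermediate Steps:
C = -11/4 (C = (¼)*(-11) = -11/4 ≈ -2.7500)
T(F) = -2 + F/(-11/4 + F) (T(F) = -2 + ((F + F)/(F - 11/4))/2 = -2 + ((2*F)/(-11/4 + F))/2 = -2 + (2*F/(-11/4 + F))/2 = -2 + F/(-11/4 + F))
-83 - 157*T(2) = -83 - 314*(11 - 2*2)/(-11 + 4*2) = -83 - 314*(11 - 4)/(-11 + 8) = -83 - 314*7/(-3) = -83 - 314*(-1)*7/3 = -83 - 157*(-14/3) = -83 + 2198/3 = 1949/3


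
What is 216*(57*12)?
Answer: 147744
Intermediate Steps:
216*(57*12) = 216*684 = 147744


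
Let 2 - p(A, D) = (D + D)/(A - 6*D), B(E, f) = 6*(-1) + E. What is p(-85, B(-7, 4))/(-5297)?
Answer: 12/37079 ≈ 0.00032363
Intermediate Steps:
B(E, f) = -6 + E
p(A, D) = 2 - 2*D/(A - 6*D) (p(A, D) = 2 - (D + D)/(A - 6*D) = 2 - 2*D/(A - 6*D))
p(-85, B(-7, 4))/(-5297) = (2*(-85 - 7*(-6 - 7))/(-85 - 6*(-6 - 7)))/(-5297) = (2*(-85 - 7*(-13))/(-85 - 6*(-13)))*(-1/5297) = (2*(-85 + 91)/(-85 + 78))*(-1/5297) = (2*6/(-7))*(-1/5297) = (2*(-⅐)*6)*(-1/5297) = -12/7*(-1/5297) = 12/37079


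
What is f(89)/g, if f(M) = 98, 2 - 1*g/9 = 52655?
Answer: -98/473877 ≈ -0.00020680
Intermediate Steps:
g = -473877 (g = 18 - 9*52655 = 18 - 473895 = -473877)
f(89)/g = 98/(-473877) = 98*(-1/473877) = -98/473877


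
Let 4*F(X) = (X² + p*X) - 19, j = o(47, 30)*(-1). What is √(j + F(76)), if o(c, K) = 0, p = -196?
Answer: I*√9139/2 ≈ 47.799*I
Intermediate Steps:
j = 0 (j = 0*(-1) = 0)
F(X) = -19/4 - 49*X + X²/4 (F(X) = ((X² - 196*X) - 19)/4 = (-19 + X² - 196*X)/4 = -19/4 - 49*X + X²/4)
√(j + F(76)) = √(0 + (-19/4 - 49*76 + (¼)*76²)) = √(0 + (-19/4 - 3724 + (¼)*5776)) = √(0 + (-19/4 - 3724 + 1444)) = √(0 - 9139/4) = √(-9139/4) = I*√9139/2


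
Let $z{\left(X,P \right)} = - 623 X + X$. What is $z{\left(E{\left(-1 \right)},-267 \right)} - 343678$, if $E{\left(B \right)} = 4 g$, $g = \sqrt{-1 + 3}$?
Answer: $-343678 - 2488 \sqrt{2} \approx -3.472 \cdot 10^{5}$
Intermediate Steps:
$g = \sqrt{2} \approx 1.4142$
$E{\left(B \right)} = 4 \sqrt{2}$
$z{\left(X,P \right)} = - 622 X$
$z{\left(E{\left(-1 \right)},-267 \right)} - 343678 = - 622 \cdot 4 \sqrt{2} - 343678 = - 2488 \sqrt{2} - 343678 = -343678 - 2488 \sqrt{2}$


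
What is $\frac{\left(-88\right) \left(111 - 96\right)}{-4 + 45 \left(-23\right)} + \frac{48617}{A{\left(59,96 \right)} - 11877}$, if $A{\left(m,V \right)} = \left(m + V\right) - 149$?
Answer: $- \frac{34843343}{12333969} \approx -2.825$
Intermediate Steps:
$A{\left(m,V \right)} = -149 + V + m$ ($A{\left(m,V \right)} = \left(V + m\right) - 149 = -149 + V + m$)
$\frac{\left(-88\right) \left(111 - 96\right)}{-4 + 45 \left(-23\right)} + \frac{48617}{A{\left(59,96 \right)} - 11877} = \frac{\left(-88\right) \left(111 - 96\right)}{-4 + 45 \left(-23\right)} + \frac{48617}{\left(-149 + 96 + 59\right) - 11877} = \frac{\left(-88\right) 15}{-4 - 1035} + \frac{48617}{6 - 11877} = - \frac{1320}{-1039} + \frac{48617}{-11871} = \left(-1320\right) \left(- \frac{1}{1039}\right) + 48617 \left(- \frac{1}{11871}\right) = \frac{1320}{1039} - \frac{48617}{11871} = - \frac{34843343}{12333969}$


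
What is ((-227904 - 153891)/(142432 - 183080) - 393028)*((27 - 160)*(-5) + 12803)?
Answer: -53789240315083/10162 ≈ -5.2932e+9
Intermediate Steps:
((-227904 - 153891)/(142432 - 183080) - 393028)*((27 - 160)*(-5) + 12803) = (-381795/(-40648) - 393028)*(-133*(-5) + 12803) = (-381795*(-1/40648) - 393028)*(665 + 12803) = (381795/40648 - 393028)*13468 = -15975420349/40648*13468 = -53789240315083/10162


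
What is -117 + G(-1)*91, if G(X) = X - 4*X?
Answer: 156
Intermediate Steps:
G(X) = -3*X
-117 + G(-1)*91 = -117 - 3*(-1)*91 = -117 + 3*91 = -117 + 273 = 156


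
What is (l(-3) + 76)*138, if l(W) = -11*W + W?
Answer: 14628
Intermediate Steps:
l(W) = -10*W
(l(-3) + 76)*138 = (-10*(-3) + 76)*138 = (30 + 76)*138 = 106*138 = 14628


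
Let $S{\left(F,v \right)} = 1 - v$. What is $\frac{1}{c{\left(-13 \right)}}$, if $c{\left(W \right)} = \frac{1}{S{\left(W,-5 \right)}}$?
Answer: $6$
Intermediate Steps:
$c{\left(W \right)} = \frac{1}{6}$ ($c{\left(W \right)} = \frac{1}{1 - -5} = \frac{1}{1 + 5} = \frac{1}{6}$)
$\frac{1}{c{\left(-13 \right)}} = \frac{1}{\frac{1}{6}} = 6$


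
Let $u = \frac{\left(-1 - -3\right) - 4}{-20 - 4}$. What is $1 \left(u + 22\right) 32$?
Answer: $\frac{2120}{3} \approx 706.67$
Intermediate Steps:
$u = \frac{1}{12}$ ($u = \frac{\left(-1 + 3\right) - 4}{-24} = \left(2 - 4\right) \left(- \frac{1}{24}\right) = \left(-2\right) \left(- \frac{1}{24}\right) = \frac{1}{12} \approx 0.083333$)
$1 \left(u + 22\right) 32 = 1 \left(\frac{1}{12} + 22\right) 32 = 1 \cdot \frac{265}{12} \cdot 32 = \frac{265}{12} \cdot 32 = \frac{2120}{3}$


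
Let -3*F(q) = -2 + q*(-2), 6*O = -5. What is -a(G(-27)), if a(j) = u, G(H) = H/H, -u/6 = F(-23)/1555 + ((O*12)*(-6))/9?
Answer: 62112/1555 ≈ 39.943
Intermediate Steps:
O = -⅚ (O = (⅙)*(-5) = -⅚ ≈ -0.83333)
F(q) = ⅔ + 2*q/3 (F(q) = -(-2 + q*(-2))/3 = -(-2 - 2*q)/3 = ⅔ + 2*q/3)
u = -62112/1555 (u = -6*((⅔ + (⅔)*(-23))/1555 + (-⅚*12*(-6))/9) = -6*((⅔ - 46/3)*(1/1555) - 10*(-6)*(⅑)) = -6*(-44/3*1/1555 + 60*(⅑)) = -6*(-44/4665 + 20/3) = -6*10352/1555 = -62112/1555 ≈ -39.943)
G(H) = 1
a(j) = -62112/1555
-a(G(-27)) = -1*(-62112/1555) = 62112/1555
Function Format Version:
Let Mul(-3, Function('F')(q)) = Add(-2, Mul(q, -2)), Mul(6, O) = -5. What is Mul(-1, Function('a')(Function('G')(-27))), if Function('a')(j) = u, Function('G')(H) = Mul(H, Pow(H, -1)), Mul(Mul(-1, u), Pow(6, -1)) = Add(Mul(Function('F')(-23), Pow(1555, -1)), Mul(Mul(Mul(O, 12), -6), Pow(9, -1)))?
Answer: Rational(62112, 1555) ≈ 39.943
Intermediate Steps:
O = Rational(-5, 6) (O = Mul(Rational(1, 6), -5) = Rational(-5, 6) ≈ -0.83333)
Function('F')(q) = Add(Rational(2, 3), Mul(Rational(2, 3), q)) (Function('F')(q) = Mul(Rational(-1, 3), Add(-2, Mul(q, -2))) = Mul(Rational(-1, 3), Add(-2, Mul(-2, q))) = Add(Rational(2, 3), Mul(Rational(2, 3), q)))
u = Rational(-62112, 1555) (u = Mul(-6, Add(Mul(Add(Rational(2, 3), Mul(Rational(2, 3), -23)), Pow(1555, -1)), Mul(Mul(Mul(Rational(-5, 6), 12), -6), Pow(9, -1)))) = Mul(-6, Add(Mul(Add(Rational(2, 3), Rational(-46, 3)), Rational(1, 1555)), Mul(Mul(-10, -6), Rational(1, 9)))) = Mul(-6, Add(Mul(Rational(-44, 3), Rational(1, 1555)), Mul(60, Rational(1, 9)))) = Mul(-6, Add(Rational(-44, 4665), Rational(20, 3))) = Mul(-6, Rational(10352, 1555)) = Rational(-62112, 1555) ≈ -39.943)
Function('G')(H) = 1
Function('a')(j) = Rational(-62112, 1555)
Mul(-1, Function('a')(Function('G')(-27))) = Mul(-1, Rational(-62112, 1555)) = Rational(62112, 1555)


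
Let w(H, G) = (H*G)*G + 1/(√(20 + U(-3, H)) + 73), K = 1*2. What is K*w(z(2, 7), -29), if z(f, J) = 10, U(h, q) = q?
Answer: 89129326/5299 - 2*√30/5299 ≈ 16820.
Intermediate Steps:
K = 2
w(H, G) = 1/(73 + √(20 + H)) + H*G² (w(H, G) = (H*G)*G + 1/(√(20 + H) + 73) = (G*H)*G + 1/(73 + √(20 + H)) = H*G² + 1/(73 + √(20 + H)) = 1/(73 + √(20 + H)) + H*G²)
K*w(z(2, 7), -29) = 2*((1 + 73*10*(-29)² + 10*(-29)²*√(20 + 10))/(73 + √(20 + 10))) = 2*((1 + 73*10*841 + 10*841*√30)/(73 + √30)) = 2*((1 + 613930 + 8410*√30)/(73 + √30)) = 2*((613931 + 8410*√30)/(73 + √30)) = 2*(613931 + 8410*√30)/(73 + √30)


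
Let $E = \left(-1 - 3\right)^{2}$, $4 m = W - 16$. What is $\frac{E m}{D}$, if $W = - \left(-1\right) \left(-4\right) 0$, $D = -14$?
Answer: $\frac{32}{7} \approx 4.5714$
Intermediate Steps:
$W = 0$ ($W = \left(-1\right) 4 \cdot 0 = \left(-4\right) 0 = 0$)
$m = -4$ ($m = \frac{0 - 16}{4} = \frac{1}{4} \left(-16\right) = -4$)
$E = 16$ ($E = \left(-4\right)^{2} = 16$)
$\frac{E m}{D} = \frac{16 \left(-4\right)}{-14} = \left(-64\right) \left(- \frac{1}{14}\right) = \frac{32}{7}$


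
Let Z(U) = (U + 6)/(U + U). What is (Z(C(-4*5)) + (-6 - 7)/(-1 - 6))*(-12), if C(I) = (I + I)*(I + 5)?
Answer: -9921/350 ≈ -28.346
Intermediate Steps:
C(I) = 2*I*(5 + I) (C(I) = (2*I)*(5 + I) = 2*I*(5 + I))
Z(U) = (6 + U)/(2*U) (Z(U) = (6 + U)/((2*U)) = (6 + U)*(1/(2*U)) = (6 + U)/(2*U))
(Z(C(-4*5)) + (-6 - 7)/(-1 - 6))*(-12) = ((6 + 2*(-4*5)*(5 - 4*5))/(2*((2*(-4*5)*(5 - 4*5)))) + (-6 - 7)/(-1 - 6))*(-12) = ((6 + 2*(-20)*(5 - 20))/(2*((2*(-20)*(5 - 20)))) - 13/(-7))*(-12) = ((6 + 2*(-20)*(-15))/(2*((2*(-20)*(-15)))) - 13*(-1/7))*(-12) = ((1/2)*(6 + 600)/600 + 13/7)*(-12) = ((1/2)*(1/600)*606 + 13/7)*(-12) = (101/200 + 13/7)*(-12) = (3307/1400)*(-12) = -9921/350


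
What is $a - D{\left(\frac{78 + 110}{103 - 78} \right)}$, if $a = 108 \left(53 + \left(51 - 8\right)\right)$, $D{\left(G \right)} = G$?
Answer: $\frac{259012}{25} \approx 10360.0$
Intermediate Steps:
$a = 10368$ ($a = 108 \left(53 + \left(51 - 8\right)\right) = 108 \left(53 + 43\right) = 108 \cdot 96 = 10368$)
$a - D{\left(\frac{78 + 110}{103 - 78} \right)} = 10368 - \frac{78 + 110}{103 - 78} = 10368 - \frac{188}{25} = \frac{259012}{25}$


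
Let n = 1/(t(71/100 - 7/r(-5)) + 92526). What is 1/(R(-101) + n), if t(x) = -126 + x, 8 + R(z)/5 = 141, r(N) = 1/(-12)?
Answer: 9248471/6150233315 ≈ 0.0015038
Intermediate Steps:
r(N) = -1/12 (r(N) = 1*(-1/12) = -1/12)
R(z) = 665 (R(z) = -40 + 5*141 = -40 + 705 = 665)
n = 100/9248471 (n = 1/((-126 + (71/100 - 7/(-1/12))) + 92526) = 1/((-126 + (71*(1/100) - 7*(-12))) + 92526) = 1/((-126 + (71/100 + 84)) + 92526) = 1/((-126 + 8471/100) + 92526) = 1/(-4129/100 + 92526) = 1/(9248471/100) = 100/9248471 ≈ 1.0813e-5)
1/(R(-101) + n) = 1/(665 + 100/9248471) = 1/(6150233315/9248471) = 9248471/6150233315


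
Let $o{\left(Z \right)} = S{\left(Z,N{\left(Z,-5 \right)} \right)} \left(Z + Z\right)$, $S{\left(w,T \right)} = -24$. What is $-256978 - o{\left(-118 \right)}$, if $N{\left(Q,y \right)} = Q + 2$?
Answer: $-262642$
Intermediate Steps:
$N{\left(Q,y \right)} = 2 + Q$
$o{\left(Z \right)} = - 48 Z$ ($o{\left(Z \right)} = - 24 \left(Z + Z\right) = - 24 \cdot 2 Z = - 48 Z$)
$-256978 - o{\left(-118 \right)} = -256978 - \left(-48\right) \left(-118\right) = -256978 - 5664 = -262642$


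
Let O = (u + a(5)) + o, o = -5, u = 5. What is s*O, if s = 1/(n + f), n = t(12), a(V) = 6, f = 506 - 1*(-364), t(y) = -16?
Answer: 3/427 ≈ 0.0070258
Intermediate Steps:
f = 870 (f = 506 + 364 = 870)
n = -16
O = 6 (O = (5 + 6) - 5 = 11 - 5 = 6)
s = 1/854 (s = 1/(-16 + 870) = 1/854 ≈ 0.0011710)
s*O = (1/854)*6 = 3/427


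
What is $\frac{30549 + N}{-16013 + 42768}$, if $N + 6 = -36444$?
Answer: $- \frac{5901}{26755} \approx -0.22056$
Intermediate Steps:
$N = -36450$ ($N = -6 - 36444 = -36450$)
$\frac{30549 + N}{-16013 + 42768} = \frac{30549 - 36450}{-16013 + 42768} = - \frac{5901}{26755}$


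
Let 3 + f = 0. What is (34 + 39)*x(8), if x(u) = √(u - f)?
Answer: 73*√11 ≈ 242.11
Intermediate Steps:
f = -3 (f = -3 + 0 = -3)
x(u) = √(3 + u) (x(u) = √(u - 1*(-3)) = √(u + 3) = √(3 + u))
(34 + 39)*x(8) = (34 + 39)*√(3 + 8) = 73*√11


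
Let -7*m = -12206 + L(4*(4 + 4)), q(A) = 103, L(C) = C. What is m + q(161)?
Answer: 12895/7 ≈ 1842.1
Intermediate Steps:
m = 12174/7 (m = -(-12206 + 4*(4 + 4))/7 = -(-12206 + 4*8)/7 = -(-12206 + 32)/7 = -⅐*(-12174) = 12174/7 ≈ 1739.1)
m + q(161) = 12174/7 + 103 = 12895/7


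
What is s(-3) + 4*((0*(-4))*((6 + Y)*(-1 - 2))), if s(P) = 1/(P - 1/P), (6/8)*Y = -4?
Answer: -3/8 ≈ -0.37500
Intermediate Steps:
Y = -16/3 (Y = (4/3)*(-4) = -16/3 ≈ -5.3333)
s(-3) + 4*((0*(-4))*((6 + Y)*(-1 - 2))) = -3/(-1 + (-3)**2) + 4*((0*(-4))*((6 - 16/3)*(-1 - 2))) = -3/(-1 + 9) + 4*(0*((2/3)*(-3))) = -3/8 + 4*(0*(-2)) = -3*1/8 + 4*0 = -3/8 + 0 = -3/8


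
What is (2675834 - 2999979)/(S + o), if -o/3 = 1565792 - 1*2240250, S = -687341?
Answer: -324145/1336033 ≈ -0.24262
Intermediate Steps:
o = 2023374 (o = -3*(1565792 - 1*2240250) = -3*(1565792 - 2240250) = -3*(-674458) = 2023374)
(2675834 - 2999979)/(S + o) = (2675834 - 2999979)/(-687341 + 2023374) = -324145/1336033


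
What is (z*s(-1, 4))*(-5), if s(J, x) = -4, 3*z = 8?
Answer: 160/3 ≈ 53.333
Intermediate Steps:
z = 8/3 (z = (1/3)*8 = 8/3 ≈ 2.6667)
(z*s(-1, 4))*(-5) = ((8/3)*(-4))*(-5) = -32/3*(-5) = 160/3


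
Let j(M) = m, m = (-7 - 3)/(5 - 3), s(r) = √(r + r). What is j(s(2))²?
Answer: 25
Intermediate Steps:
s(r) = √2*√r (s(r) = √(2*r) = √2*√r)
m = -5 (m = -10/2 = -10*½ = -5)
j(M) = -5
j(s(2))² = (-5)² = 25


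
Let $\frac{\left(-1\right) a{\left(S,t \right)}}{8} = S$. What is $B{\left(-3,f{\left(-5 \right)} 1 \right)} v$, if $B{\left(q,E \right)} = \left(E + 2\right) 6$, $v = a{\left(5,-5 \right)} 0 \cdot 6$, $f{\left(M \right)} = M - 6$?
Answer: $0$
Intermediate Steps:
$f{\left(M \right)} = -6 + M$ ($f{\left(M \right)} = M - 6 = -6 + M$)
$a{\left(S,t \right)} = - 8 S$
$v = 0$ ($v = \left(-8\right) 5 \cdot 0 \cdot 6 = \left(-40\right) 0 \cdot 6 = 0 \cdot 6 = 0$)
$B{\left(q,E \right)} = 12 + 6 E$ ($B{\left(q,E \right)} = \left(2 + E\right) 6 = 12 + 6 E$)
$B{\left(-3,f{\left(-5 \right)} 1 \right)} v = \left(12 + 6 \left(-6 - 5\right) 1\right) 0 = \left(12 + 6 \left(\left(-11\right) 1\right)\right) 0 = \left(12 + 6 \left(-11\right)\right) 0 = \left(12 - 66\right) 0 = \left(-54\right) 0 = 0$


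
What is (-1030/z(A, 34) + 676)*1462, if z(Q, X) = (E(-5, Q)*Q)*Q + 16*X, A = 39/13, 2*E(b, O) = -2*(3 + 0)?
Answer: 509451444/517 ≈ 9.8540e+5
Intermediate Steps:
E(b, O) = -3 (E(b, O) = (-2*(3 + 0))/2 = (-2*3)/2 = (½)*(-6) = -3)
A = 3 (A = 39*(1/13) = 3)
z(Q, X) = -3*Q² + 16*X (z(Q, X) = (-3*Q)*Q + 16*X = -3*Q² + 16*X)
(-1030/z(A, 34) + 676)*1462 = (-1030/(-3*3² + 16*34) + 676)*1462 = (-1030/(-3*9 + 544) + 676)*1462 = (-1030/(-27 + 544) + 676)*1462 = (-1030/517 + 676)*1462 = (348462/517)*1462 = 509451444/517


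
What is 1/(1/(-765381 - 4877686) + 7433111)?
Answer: 5643067/41945543391436 ≈ 1.3453e-7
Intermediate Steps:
1/(1/(-765381 - 4877686) + 7433111) = 1/(1/(-5643067) + 7433111) = 1/(-1/5643067 + 7433111) = 1/(41945543391436/5643067) = 5643067/41945543391436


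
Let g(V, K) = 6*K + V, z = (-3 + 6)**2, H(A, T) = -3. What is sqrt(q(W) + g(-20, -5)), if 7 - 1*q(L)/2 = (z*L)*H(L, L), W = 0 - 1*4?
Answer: 6*I*sqrt(7) ≈ 15.875*I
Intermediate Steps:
z = 9 (z = 3**2 = 9)
g(V, K) = V + 6*K
W = -4 (W = 0 - 4 = -4)
q(L) = 14 + 54*L (q(L) = 14 - 2*9*L*(-3) = 14 - (-54)*L = 14 + 54*L)
sqrt(q(W) + g(-20, -5)) = sqrt((14 + 54*(-4)) + (-20 + 6*(-5))) = sqrt((14 - 216) + (-20 - 30)) = sqrt(-202 - 50) = sqrt(-252) = 6*I*sqrt(7)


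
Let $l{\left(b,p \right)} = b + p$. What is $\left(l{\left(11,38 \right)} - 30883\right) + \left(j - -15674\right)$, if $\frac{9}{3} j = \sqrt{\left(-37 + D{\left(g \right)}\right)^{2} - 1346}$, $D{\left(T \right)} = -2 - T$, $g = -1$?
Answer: $-15160 + \frac{7 \sqrt{2}}{3} \approx -15157.0$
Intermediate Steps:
$j = \frac{7 \sqrt{2}}{3}$ ($j = \frac{\sqrt{\left(-37 - 1\right)^{2} - 1346}}{3} = \frac{\sqrt{\left(-38\right)^{2} - 1346}}{3} = \frac{\sqrt{1444 - 1346}}{3} = \frac{\sqrt{98}}{3} = \frac{7 \sqrt{2}}{3} \approx 3.2998$)
$\left(l{\left(11,38 \right)} - 30883\right) + \left(j - -15674\right) = \left(\left(11 + 38\right) - 30883\right) + \left(\frac{7 \sqrt{2}}{3} - -15674\right) = \left(49 - 30883\right) + \left(\frac{7 \sqrt{2}}{3} + 15674\right) = -30834 + \left(15674 + \frac{7 \sqrt{2}}{3}\right) = -15160 + \frac{7 \sqrt{2}}{3}$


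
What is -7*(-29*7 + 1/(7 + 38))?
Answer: 63938/45 ≈ 1420.8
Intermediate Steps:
-7*(-29*7 + 1/(7 + 38)) = -7*(-203 + 1/45) = -7*(-9134/45) = 63938/45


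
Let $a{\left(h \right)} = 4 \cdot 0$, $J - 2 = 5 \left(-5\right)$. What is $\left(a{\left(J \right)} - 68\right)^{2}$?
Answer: $4624$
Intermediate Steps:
$J = -23$ ($J = 2 + 5 \left(-5\right) = 2 - 25 = -23$)
$a{\left(h \right)} = 0$
$\left(a{\left(J \right)} - 68\right)^{2} = \left(0 - 68\right)^{2} = \left(-68\right)^{2} = 4624$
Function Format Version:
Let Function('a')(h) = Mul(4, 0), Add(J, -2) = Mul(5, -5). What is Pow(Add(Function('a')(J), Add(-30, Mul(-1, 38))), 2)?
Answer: 4624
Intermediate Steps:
J = -23 (J = Add(2, Mul(5, -5)) = Add(2, -25) = -23)
Function('a')(h) = 0
Pow(Add(Function('a')(J), Add(-30, Mul(-1, 38))), 2) = Pow(Add(0, Add(-30, Mul(-1, 38))), 2) = Pow(Add(0, Add(-30, -38)), 2) = Pow(Add(0, -68), 2) = Pow(-68, 2) = 4624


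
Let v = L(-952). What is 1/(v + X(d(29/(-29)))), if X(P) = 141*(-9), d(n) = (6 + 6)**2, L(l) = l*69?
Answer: -1/66957 ≈ -1.4935e-5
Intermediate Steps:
L(l) = 69*l
v = -65688 (v = 69*(-952) = -65688)
d(n) = 144 (d(n) = 12**2 = 144)
X(P) = -1269
1/(v + X(d(29/(-29)))) = 1/(-65688 - 1269) = 1/(-66957) = -1/66957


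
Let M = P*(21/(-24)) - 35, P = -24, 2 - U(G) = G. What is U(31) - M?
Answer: -15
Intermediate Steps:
U(G) = 2 - G
M = -14 (M = -504/(-24) - 35 = -504*(-1)/24 - 35 = -24*(-7/8) - 35 = 21 - 35 = -14)
U(31) - M = (2 - 1*31) - 1*(-14) = (2 - 31) + 14 = -29 + 14 = -15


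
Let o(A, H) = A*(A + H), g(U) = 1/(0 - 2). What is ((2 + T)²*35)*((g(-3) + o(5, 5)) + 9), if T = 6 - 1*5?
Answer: 36855/2 ≈ 18428.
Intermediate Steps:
T = 1 (T = 6 - 5 = 1)
g(U) = -½ (g(U) = 1/(-2) = -½)
((2 + T)²*35)*((g(-3) + o(5, 5)) + 9) = ((2 + 1)²*35)*((-½ + 5*(5 + 5)) + 9) = (3²*35)*((-½ + 5*10) + 9) = (9*35)*((-½ + 50) + 9) = 315*(99/2 + 9) = 315*(117/2) = 36855/2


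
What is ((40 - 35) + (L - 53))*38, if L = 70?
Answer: 836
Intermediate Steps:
((40 - 35) + (L - 53))*38 = ((40 - 35) + (70 - 53))*38 = (5 + 17)*38 = 22*38 = 836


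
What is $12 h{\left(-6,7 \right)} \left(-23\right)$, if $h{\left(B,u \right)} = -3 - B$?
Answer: $-828$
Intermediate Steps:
$12 h{\left(-6,7 \right)} \left(-23\right) = 12 \left(-3 - -6\right) \left(-23\right) = 12 \left(-3 + 6\right) \left(-23\right) = 12 \cdot 3 \left(-23\right) = 36 \left(-23\right) = -828$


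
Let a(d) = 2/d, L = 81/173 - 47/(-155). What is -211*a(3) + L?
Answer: -11253872/80445 ≈ -139.90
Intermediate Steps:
L = 20686/26815 (L = 81*(1/173) - 47*(-1/155) = 81/173 + 47/155 = 20686/26815 ≈ 0.77143)
-211*a(3) + L = -422/3 + 20686/26815 = -11253872/80445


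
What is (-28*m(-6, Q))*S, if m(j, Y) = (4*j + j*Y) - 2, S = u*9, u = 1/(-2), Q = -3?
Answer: -1008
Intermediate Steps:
u = -1/2 ≈ -0.50000
S = -9/2 (S = -1/2*9 = -9/2 ≈ -4.5000)
m(j, Y) = -2 + 4*j + Y*j (m(j, Y) = (4*j + Y*j) - 2 = -2 + 4*j + Y*j)
(-28*m(-6, Q))*S = -28*(-2 + 4*(-6) - 3*(-6))*(-9/2) = -28*(-2 - 24 + 18)*(-9/2) = -28*(-8)*(-9/2) = 224*(-9/2) = -1008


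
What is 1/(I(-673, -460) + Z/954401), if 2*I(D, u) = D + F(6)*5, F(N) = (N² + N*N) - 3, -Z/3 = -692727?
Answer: -136343/22063369 ≈ -0.0061796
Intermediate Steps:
Z = 2078181 (Z = -3*(-692727) = 2078181)
F(N) = -3 + 2*N² (F(N) = (N² + N²) - 3 = 2*N² - 3 = -3 + 2*N²)
I(D, u) = 345/2 + D/2 (I(D, u) = (D + (-3 + 2*6²)*5)/2 = (D + (-3 + 2*36)*5)/2 = (D + (-3 + 72)*5)/2 = (D + 69*5)/2 = (D + 345)/2 = (345 + D)/2 = 345/2 + D/2)
1/(I(-673, -460) + Z/954401) = 1/((345/2 + (½)*(-673)) + 2078181/954401) = 1/((345/2 - 673/2) + 2078181*(1/954401)) = 1/(-164 + 296883/136343) = 1/(-22063369/136343) = -136343/22063369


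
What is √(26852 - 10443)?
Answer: √16409 ≈ 128.10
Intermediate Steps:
√(26852 - 10443) = √16409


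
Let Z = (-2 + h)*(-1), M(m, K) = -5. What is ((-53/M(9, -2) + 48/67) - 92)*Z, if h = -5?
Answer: -189203/335 ≈ -564.79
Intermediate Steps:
Z = 7 (Z = (-2 - 5)*(-1) = -7*(-1) = 7)
((-53/M(9, -2) + 48/67) - 92)*Z = ((-53/(-5) + 48/67) - 92)*7 = ((-53*(-⅕) + 48*(1/67)) - 92)*7 = ((53/5 + 48/67) - 92)*7 = (3791/335 - 92)*7 = -27029/335*7 = -189203/335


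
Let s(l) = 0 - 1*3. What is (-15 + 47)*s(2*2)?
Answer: -96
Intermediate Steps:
s(l) = -3 (s(l) = 0 - 3 = -3)
(-15 + 47)*s(2*2) = (-15 + 47)*(-3) = 32*(-3) = -96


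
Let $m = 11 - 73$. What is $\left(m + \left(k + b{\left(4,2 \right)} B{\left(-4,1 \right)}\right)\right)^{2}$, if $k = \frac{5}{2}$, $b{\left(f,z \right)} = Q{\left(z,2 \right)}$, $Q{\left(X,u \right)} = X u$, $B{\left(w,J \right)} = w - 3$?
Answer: $\frac{30625}{4} \approx 7656.3$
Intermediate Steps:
$B{\left(w,J \right)} = -3 + w$ ($B{\left(w,J \right)} = w - 3 = -3 + w$)
$b{\left(f,z \right)} = 2 z$ ($b{\left(f,z \right)} = z 2 = 2 z$)
$k = \frac{5}{2}$ ($k = 5 \cdot \frac{1}{2} = \frac{5}{2} \approx 2.5$)
$m = -62$
$\left(m + \left(k + b{\left(4,2 \right)} B{\left(-4,1 \right)}\right)\right)^{2} = \left(-62 + \left(\frac{5}{2} + 2 \cdot 2 \left(-3 - 4\right)\right)\right)^{2} = \left(-62 + \left(\frac{5}{2} + 4 \left(-7\right)\right)\right)^{2} = \left(-62 + \left(\frac{5}{2} - 28\right)\right)^{2} = \left(-62 - \frac{51}{2}\right)^{2} = \left(- \frac{175}{2}\right)^{2} = \frac{30625}{4}$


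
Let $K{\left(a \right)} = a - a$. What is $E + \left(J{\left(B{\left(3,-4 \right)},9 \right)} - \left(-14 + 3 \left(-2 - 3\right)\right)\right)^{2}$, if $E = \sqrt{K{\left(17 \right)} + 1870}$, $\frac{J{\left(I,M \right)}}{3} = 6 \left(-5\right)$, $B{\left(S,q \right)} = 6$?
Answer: $3721 + \sqrt{1870} \approx 3764.2$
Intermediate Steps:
$K{\left(a \right)} = 0$
$J{\left(I,M \right)} = -90$ ($J{\left(I,M \right)} = 3 \cdot 6 \left(-5\right) = 3 \left(-30\right) = -90$)
$E = \sqrt{1870}$ ($E = \sqrt{0 + 1870} = \sqrt{1870} \approx 43.243$)
$E + \left(J{\left(B{\left(3,-4 \right)},9 \right)} - \left(-14 + 3 \left(-2 - 3\right)\right)\right)^{2} = \sqrt{1870} + \left(-90 - \left(-14 + 3 \left(-2 - 3\right)\right)\right)^{2} = \sqrt{1870} + \left(-90 + \left(\left(-3\right) \left(-5\right) + 14\right)\right)^{2} = \sqrt{1870} + \left(-90 + \left(15 + 14\right)\right)^{2} = \sqrt{1870} + \left(-90 + 29\right)^{2} = \sqrt{1870} + \left(-61\right)^{2} = \sqrt{1870} + 3721 = 3721 + \sqrt{1870}$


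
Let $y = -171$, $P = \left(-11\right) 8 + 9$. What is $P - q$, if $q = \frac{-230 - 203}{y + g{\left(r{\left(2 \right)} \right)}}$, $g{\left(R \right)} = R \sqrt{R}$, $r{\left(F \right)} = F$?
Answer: $- \frac{2383450}{29233} - \frac{866 \sqrt{2}}{29233} \approx -81.575$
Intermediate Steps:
$P = -79$ ($P = -88 + 9 = -79$)
$g{\left(R \right)} = R^{\frac{3}{2}}$
$q = - \frac{433}{-171 + 2 \sqrt{2}}$ ($q = \frac{-230 - 203}{-171 + 2^{\frac{3}{2}}} = - \frac{433}{-171 + 2 \sqrt{2}} \approx 2.5748$)
$P - q = -79 - \left(\frac{74043}{29233} + \frac{866 \sqrt{2}}{29233}\right) = - \frac{2383450}{29233} - \frac{866 \sqrt{2}}{29233}$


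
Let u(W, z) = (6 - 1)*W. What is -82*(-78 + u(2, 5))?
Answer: 5576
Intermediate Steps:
u(W, z) = 5*W
-82*(-78 + u(2, 5)) = -82*(-78 + 5*2) = -82*(-78 + 10) = -82*(-68) = 5576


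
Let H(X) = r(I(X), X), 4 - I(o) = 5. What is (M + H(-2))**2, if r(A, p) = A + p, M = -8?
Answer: 121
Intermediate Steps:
I(o) = -1 (I(o) = 4 - 1*5 = 4 - 5 = -1)
H(X) = -1 + X
(M + H(-2))**2 = (-8 + (-1 - 2))**2 = (-8 - 3)**2 = (-11)**2 = 121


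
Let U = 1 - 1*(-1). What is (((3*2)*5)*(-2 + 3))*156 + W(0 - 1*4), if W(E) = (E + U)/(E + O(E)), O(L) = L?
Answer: 18721/4 ≈ 4680.3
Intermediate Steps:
U = 2 (U = 1 + 1 = 2)
W(E) = (2 + E)/(2*E) (W(E) = (E + 2)/(E + E) = (2 + E)/((2*E)) = (2 + E)*(1/(2*E)) = (2 + E)/(2*E))
(((3*2)*5)*(-2 + 3))*156 + W(0 - 1*4) = (((3*2)*5)*(-2 + 3))*156 + (2 + (0 - 1*4))/(2*(0 - 1*4)) = ((6*5)*1)*156 + (2 + (0 - 4))/(2*(0 - 4)) = (30*1)*156 + (1/2)*(2 - 4)/(-4) = 30*156 + (1/2)*(-1/4)*(-2) = 4680 + 1/4 = 18721/4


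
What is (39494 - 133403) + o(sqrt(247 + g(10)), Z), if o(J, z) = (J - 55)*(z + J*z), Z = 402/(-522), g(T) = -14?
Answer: -8182009/87 + 1206*sqrt(233)/29 ≈ -93411.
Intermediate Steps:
Z = -67/87 (Z = 402*(-1/522) = -67/87 ≈ -0.77011)
o(J, z) = (-55 + J)*(z + J*z)
(39494 - 133403) + o(sqrt(247 + g(10)), Z) = (39494 - 133403) - 67*(-55 + (sqrt(247 - 14))**2 - 54*sqrt(247 - 14))/87 = -93909 - 67*(-55 + (sqrt(233))**2 - 54*sqrt(233))/87 = -93909 - 67*(-55 + 233 - 54*sqrt(233))/87 = -93909 - 67*(178 - 54*sqrt(233))/87 = -93909 + (-11926/87 + 1206*sqrt(233)/29) = -8182009/87 + 1206*sqrt(233)/29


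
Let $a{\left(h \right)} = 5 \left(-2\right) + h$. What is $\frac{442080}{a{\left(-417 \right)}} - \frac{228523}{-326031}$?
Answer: $- \frac{144034205159}{139215237} \approx -1034.6$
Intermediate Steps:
$a{\left(h \right)} = -10 + h$
$\frac{442080}{a{\left(-417 \right)}} - \frac{228523}{-326031} = \frac{442080}{-10 - 417} - \frac{228523}{-326031} = \frac{442080}{-427} - - \frac{228523}{326031} = 442080 \left(- \frac{1}{427}\right) + \frac{228523}{326031} = - \frac{442080}{427} + \frac{228523}{326031} = - \frac{144034205159}{139215237}$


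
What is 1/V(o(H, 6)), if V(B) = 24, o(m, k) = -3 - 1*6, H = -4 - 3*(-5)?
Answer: 1/24 ≈ 0.041667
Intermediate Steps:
H = 11 (H = -4 + 15 = 11)
o(m, k) = -9 (o(m, k) = -3 - 6 = -9)
1/V(o(H, 6)) = 1/24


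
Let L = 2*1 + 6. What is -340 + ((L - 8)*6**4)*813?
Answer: -340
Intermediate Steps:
L = 8 (L = 2 + 6 = 8)
-340 + ((L - 8)*6**4)*813 = -340 + ((8 - 8)*6**4)*813 = -340 + (0*1296)*813 = -340 + 0*813 = -340 + 0 = -340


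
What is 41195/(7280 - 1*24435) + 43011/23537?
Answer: -46350602/80755447 ≈ -0.57396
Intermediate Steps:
41195/(7280 - 1*24435) + 43011/23537 = 41195/(7280 - 24435) + 43011*(1/23537) = 41195/(-17155) + 43011/23537 = 41195*(-1/17155) + 43011/23537 = -8239/3431 + 43011/23537 = -46350602/80755447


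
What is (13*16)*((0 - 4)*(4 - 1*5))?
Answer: 832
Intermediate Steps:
(13*16)*((0 - 4)*(4 - 1*5)) = 208*(-4*(4 - 5)) = 208*(-4*(-1)) = 208*4 = 832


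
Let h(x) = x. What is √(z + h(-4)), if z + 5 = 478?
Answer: √469 ≈ 21.656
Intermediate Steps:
z = 473 (z = -5 + 478 = 473)
√(z + h(-4)) = √(473 - 4) = √469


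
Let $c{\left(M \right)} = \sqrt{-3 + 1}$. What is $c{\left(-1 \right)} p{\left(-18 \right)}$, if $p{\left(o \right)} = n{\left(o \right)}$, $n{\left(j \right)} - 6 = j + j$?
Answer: $- 30 i \sqrt{2} \approx - 42.426 i$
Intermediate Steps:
$c{\left(M \right)} = i \sqrt{2}$ ($c{\left(M \right)} = \sqrt{-2} = i \sqrt{2}$)
$n{\left(j \right)} = 6 + 2 j$ ($n{\left(j \right)} = 6 + \left(j + j\right) = 6 + 2 j$)
$p{\left(o \right)} = 6 + 2 o$
$c{\left(-1 \right)} p{\left(-18 \right)} = i \sqrt{2} \left(6 + 2 \left(-18\right)\right) = i \sqrt{2} \left(6 - 36\right) = i \sqrt{2} \left(-30\right) = - 30 i \sqrt{2}$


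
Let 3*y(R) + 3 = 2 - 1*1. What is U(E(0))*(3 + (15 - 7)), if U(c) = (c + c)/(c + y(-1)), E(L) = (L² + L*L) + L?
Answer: 0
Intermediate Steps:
y(R) = -⅔ (y(R) = -1 + (2 - 1*1)/3 = -1 + (2 - 1)/3 = -1 + (⅓)*1 = -1 + ⅓ = -⅔)
E(L) = L + 2*L² (E(L) = (L² + L²) + L = 2*L² + L = L + 2*L²)
U(c) = 2*c/(-⅔ + c) (U(c) = (c + c)/(c - ⅔) = (2*c)/(-⅔ + c) = 2*c/(-⅔ + c))
U(E(0))*(3 + (15 - 7)) = (6*(0*(1 + 2*0))/(-2 + 3*(0*(1 + 2*0))))*(3 + (15 - 7)) = (6*(0*(1 + 0))/(-2 + 3*(0*(1 + 0))))*(3 + 8) = (6*(0*1)/(-2 + 3*(0*1)))*11 = (6*0/(-2 + 3*0))*11 = (6*0/(-2 + 0))*11 = (6*0/(-2))*11 = (6*0*(-½))*11 = 0*11 = 0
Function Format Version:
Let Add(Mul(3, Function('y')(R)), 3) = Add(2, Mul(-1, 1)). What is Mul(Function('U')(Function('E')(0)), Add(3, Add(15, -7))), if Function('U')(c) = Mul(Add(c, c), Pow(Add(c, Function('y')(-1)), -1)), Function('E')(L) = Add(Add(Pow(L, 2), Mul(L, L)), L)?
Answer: 0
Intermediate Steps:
Function('y')(R) = Rational(-2, 3) (Function('y')(R) = Add(-1, Mul(Rational(1, 3), Add(2, Mul(-1, 1)))) = Add(-1, Mul(Rational(1, 3), Add(2, -1))) = Add(-1, Mul(Rational(1, 3), 1)) = Add(-1, Rational(1, 3)) = Rational(-2, 3))
Function('E')(L) = Add(L, Mul(2, Pow(L, 2))) (Function('E')(L) = Add(Add(Pow(L, 2), Pow(L, 2)), L) = Add(Mul(2, Pow(L, 2)), L) = Add(L, Mul(2, Pow(L, 2))))
Function('U')(c) = Mul(2, c, Pow(Add(Rational(-2, 3), c), -1)) (Function('U')(c) = Mul(Add(c, c), Pow(Add(c, Rational(-2, 3)), -1)) = Mul(Mul(2, c), Pow(Add(Rational(-2, 3), c), -1)) = Mul(2, c, Pow(Add(Rational(-2, 3), c), -1)))
Mul(Function('U')(Function('E')(0)), Add(3, Add(15, -7))) = Mul(Mul(6, Mul(0, Add(1, Mul(2, 0))), Pow(Add(-2, Mul(3, Mul(0, Add(1, Mul(2, 0))))), -1)), Add(3, Add(15, -7))) = Mul(Mul(6, Mul(0, Add(1, 0)), Pow(Add(-2, Mul(3, Mul(0, Add(1, 0)))), -1)), Add(3, 8)) = Mul(Mul(6, Mul(0, 1), Pow(Add(-2, Mul(3, Mul(0, 1))), -1)), 11) = Mul(Mul(6, 0, Pow(Add(-2, Mul(3, 0)), -1)), 11) = Mul(Mul(6, 0, Pow(Add(-2, 0), -1)), 11) = Mul(Mul(6, 0, Pow(-2, -1)), 11) = Mul(Mul(6, 0, Rational(-1, 2)), 11) = Mul(0, 11) = 0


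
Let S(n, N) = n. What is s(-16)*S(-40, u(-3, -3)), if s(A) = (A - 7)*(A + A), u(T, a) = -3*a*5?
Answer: -29440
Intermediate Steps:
u(T, a) = -15*a
s(A) = 2*A*(-7 + A) (s(A) = (-7 + A)*(2*A) = 2*A*(-7 + A))
s(-16)*S(-40, u(-3, -3)) = (2*(-16)*(-7 - 16))*(-40) = (2*(-16)*(-23))*(-40) = 736*(-40) = -29440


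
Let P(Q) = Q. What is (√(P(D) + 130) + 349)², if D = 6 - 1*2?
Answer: (349 + √134)² ≈ 1.3001e+5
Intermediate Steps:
D = 4 (D = 6 - 2 = 4)
(√(P(D) + 130) + 349)² = (√(4 + 130) + 349)² = (√134 + 349)² = (349 + √134)²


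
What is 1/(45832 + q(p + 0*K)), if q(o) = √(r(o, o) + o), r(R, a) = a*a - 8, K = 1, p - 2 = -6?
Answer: 1/45834 ≈ 2.1818e-5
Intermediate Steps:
p = -4 (p = 2 - 6 = -4)
r(R, a) = -8 + a² (r(R, a) = a² - 8 = -8 + a²)
q(o) = √(-8 + o + o²) (q(o) = √((-8 + o²) + o) = √(-8 + o + o²))
1/(45832 + q(p + 0*K)) = 1/(45832 + √(-8 + (-4 + 0*1) + (-4 + 0*1)²)) = 1/(45832 + √(-8 + (-4 + 0) + (-4 + 0)²)) = 1/(45832 + √(-8 - 4 + (-4)²)) = 1/(45832 + √(-8 - 4 + 16)) = 1/(45832 + √4) = 1/(45832 + 2) = 1/45834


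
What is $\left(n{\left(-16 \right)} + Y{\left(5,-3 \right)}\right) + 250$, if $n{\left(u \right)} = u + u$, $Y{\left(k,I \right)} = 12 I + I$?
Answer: $179$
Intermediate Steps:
$Y{\left(k,I \right)} = 13 I$
$n{\left(u \right)} = 2 u$
$\left(n{\left(-16 \right)} + Y{\left(5,-3 \right)}\right) + 250 = \left(2 \left(-16\right) + 13 \left(-3\right)\right) + 250 = \left(-32 - 39\right) + 250 = -71 + 250 = 179$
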